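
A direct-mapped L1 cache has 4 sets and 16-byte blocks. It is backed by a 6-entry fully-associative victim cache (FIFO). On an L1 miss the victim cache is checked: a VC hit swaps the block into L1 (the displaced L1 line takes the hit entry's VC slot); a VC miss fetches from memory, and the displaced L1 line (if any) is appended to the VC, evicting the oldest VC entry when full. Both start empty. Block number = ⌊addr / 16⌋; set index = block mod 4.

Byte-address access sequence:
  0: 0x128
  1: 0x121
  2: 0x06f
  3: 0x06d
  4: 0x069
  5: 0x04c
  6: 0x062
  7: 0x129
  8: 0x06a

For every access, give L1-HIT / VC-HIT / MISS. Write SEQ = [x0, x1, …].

  [0] addr=0x128 blk=18 s=2: MISS | VC []
  [1] addr=0x121 blk=18 s=2: L1-HIT | VC []
  [2] addr=0x6f blk=6 s=2: MISS | VC [18]
  [3] addr=0x6d blk=6 s=2: L1-HIT | VC [18]
  [4] addr=0x69 blk=6 s=2: L1-HIT | VC [18]
  [5] addr=0x4c blk=4 s=0: MISS | VC [18]
  [6] addr=0x62 blk=6 s=2: L1-HIT | VC [18]
  [7] addr=0x129 blk=18 s=2: VC-HIT | VC [6]
  [8] addr=0x6a blk=6 s=2: VC-HIT | VC [18]

SEQ = [MISS, L1-HIT, MISS, L1-HIT, L1-HIT, MISS, L1-HIT, VC-HIT, VC-HIT]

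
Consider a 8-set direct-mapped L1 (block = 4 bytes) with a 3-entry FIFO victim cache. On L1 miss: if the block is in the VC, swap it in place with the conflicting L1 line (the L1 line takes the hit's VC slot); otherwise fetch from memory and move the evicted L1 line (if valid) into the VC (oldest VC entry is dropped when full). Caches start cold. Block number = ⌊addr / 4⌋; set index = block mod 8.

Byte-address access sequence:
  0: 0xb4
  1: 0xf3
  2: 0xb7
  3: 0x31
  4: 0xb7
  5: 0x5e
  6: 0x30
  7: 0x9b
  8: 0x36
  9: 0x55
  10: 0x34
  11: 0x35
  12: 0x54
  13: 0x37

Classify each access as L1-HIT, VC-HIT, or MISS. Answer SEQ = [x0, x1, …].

SEQ = [MISS, MISS, L1-HIT, MISS, L1-HIT, MISS, L1-HIT, MISS, MISS, MISS, VC-HIT, L1-HIT, VC-HIT, VC-HIT]

0: 0xb4 (blk 45, set 5) → MISS  vc=[]
1: 0xf3 (blk 60, set 4) → MISS  vc=[]
2: 0xb7 (blk 45, set 5) → L1-HIT  vc=[]
3: 0x31 (blk 12, set 4) → MISS  vc=[60]
4: 0xb7 (blk 45, set 5) → L1-HIT  vc=[60]
5: 0x5e (blk 23, set 7) → MISS  vc=[60]
6: 0x30 (blk 12, set 4) → L1-HIT  vc=[60]
7: 0x9b (blk 38, set 6) → MISS  vc=[60]
8: 0x36 (blk 13, set 5) → MISS  vc=[60, 45]
9: 0x55 (blk 21, set 5) → MISS  vc=[60, 45, 13]
10: 0x34 (blk 13, set 5) → VC-HIT  vc=[60, 45, 21]
11: 0x35 (blk 13, set 5) → L1-HIT  vc=[60, 45, 21]
12: 0x54 (blk 21, set 5) → VC-HIT  vc=[60, 45, 13]
13: 0x37 (blk 13, set 5) → VC-HIT  vc=[60, 45, 21]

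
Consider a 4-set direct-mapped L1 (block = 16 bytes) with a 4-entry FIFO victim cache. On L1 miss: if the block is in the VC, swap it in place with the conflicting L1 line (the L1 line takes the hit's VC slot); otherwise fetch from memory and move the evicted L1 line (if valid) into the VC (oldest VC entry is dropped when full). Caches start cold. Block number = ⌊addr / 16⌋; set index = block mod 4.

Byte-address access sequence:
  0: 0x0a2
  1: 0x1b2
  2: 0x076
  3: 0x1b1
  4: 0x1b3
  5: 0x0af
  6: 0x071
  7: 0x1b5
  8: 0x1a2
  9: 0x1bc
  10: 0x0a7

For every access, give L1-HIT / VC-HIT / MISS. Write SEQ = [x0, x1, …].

SEQ = [MISS, MISS, MISS, VC-HIT, L1-HIT, L1-HIT, VC-HIT, VC-HIT, MISS, L1-HIT, VC-HIT]

  [0] addr=0xa2 blk=10 s=2: MISS | VC []
  [1] addr=0x1b2 blk=27 s=3: MISS | VC []
  [2] addr=0x76 blk=7 s=3: MISS | VC [27]
  [3] addr=0x1b1 blk=27 s=3: VC-HIT | VC [7]
  [4] addr=0x1b3 blk=27 s=3: L1-HIT | VC [7]
  [5] addr=0xaf blk=10 s=2: L1-HIT | VC [7]
  [6] addr=0x71 blk=7 s=3: VC-HIT | VC [27]
  [7] addr=0x1b5 blk=27 s=3: VC-HIT | VC [7]
  [8] addr=0x1a2 blk=26 s=2: MISS | VC [7, 10]
  [9] addr=0x1bc blk=27 s=3: L1-HIT | VC [7, 10]
  [10] addr=0xa7 blk=10 s=2: VC-HIT | VC [7, 26]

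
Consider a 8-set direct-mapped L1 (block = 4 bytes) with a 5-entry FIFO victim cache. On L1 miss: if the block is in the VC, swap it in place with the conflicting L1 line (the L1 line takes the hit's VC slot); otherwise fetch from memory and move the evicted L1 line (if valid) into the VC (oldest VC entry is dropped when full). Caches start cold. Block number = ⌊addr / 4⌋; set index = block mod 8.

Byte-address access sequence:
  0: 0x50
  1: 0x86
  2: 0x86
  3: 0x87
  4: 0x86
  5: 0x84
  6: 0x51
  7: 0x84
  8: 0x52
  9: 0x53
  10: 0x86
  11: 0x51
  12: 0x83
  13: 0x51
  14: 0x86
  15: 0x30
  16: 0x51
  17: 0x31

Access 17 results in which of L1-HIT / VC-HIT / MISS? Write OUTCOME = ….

OUTCOME = VC-HIT

  [0] addr=0x50 blk=20 s=4: MISS | VC []
  [1] addr=0x86 blk=33 s=1: MISS | VC []
  [2] addr=0x86 blk=33 s=1: L1-HIT | VC []
  [3] addr=0x87 blk=33 s=1: L1-HIT | VC []
  [4] addr=0x86 blk=33 s=1: L1-HIT | VC []
  [5] addr=0x84 blk=33 s=1: L1-HIT | VC []
  [6] addr=0x51 blk=20 s=4: L1-HIT | VC []
  [7] addr=0x84 blk=33 s=1: L1-HIT | VC []
  [8] addr=0x52 blk=20 s=4: L1-HIT | VC []
  [9] addr=0x53 blk=20 s=4: L1-HIT | VC []
  [10] addr=0x86 blk=33 s=1: L1-HIT | VC []
  [11] addr=0x51 blk=20 s=4: L1-HIT | VC []
  [12] addr=0x83 blk=32 s=0: MISS | VC []
  [13] addr=0x51 blk=20 s=4: L1-HIT | VC []
  [14] addr=0x86 blk=33 s=1: L1-HIT | VC []
  [15] addr=0x30 blk=12 s=4: MISS | VC [20]
  [16] addr=0x51 blk=20 s=4: VC-HIT | VC [12]
  [17] addr=0x31 blk=12 s=4: VC-HIT | VC [20]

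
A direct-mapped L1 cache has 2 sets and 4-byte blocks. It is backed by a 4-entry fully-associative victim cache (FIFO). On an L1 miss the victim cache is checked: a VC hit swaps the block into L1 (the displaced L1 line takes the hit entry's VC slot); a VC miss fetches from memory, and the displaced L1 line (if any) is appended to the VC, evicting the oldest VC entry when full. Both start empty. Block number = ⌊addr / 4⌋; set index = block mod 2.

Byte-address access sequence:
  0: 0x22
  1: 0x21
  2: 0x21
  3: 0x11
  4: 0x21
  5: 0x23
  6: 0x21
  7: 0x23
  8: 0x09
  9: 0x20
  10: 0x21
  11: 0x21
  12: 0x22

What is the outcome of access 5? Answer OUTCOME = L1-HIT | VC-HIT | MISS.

  [0] addr=0x22 blk=8 s=0: MISS | VC []
  [1] addr=0x21 blk=8 s=0: L1-HIT | VC []
  [2] addr=0x21 blk=8 s=0: L1-HIT | VC []
  [3] addr=0x11 blk=4 s=0: MISS | VC [8]
  [4] addr=0x21 blk=8 s=0: VC-HIT | VC [4]
  [5] addr=0x23 blk=8 s=0: L1-HIT | VC [4]
  [6] addr=0x21 blk=8 s=0: L1-HIT | VC [4]
  [7] addr=0x23 blk=8 s=0: L1-HIT | VC [4]
  [8] addr=0x9 blk=2 s=0: MISS | VC [4, 8]
  [9] addr=0x20 blk=8 s=0: VC-HIT | VC [4, 2]
  [10] addr=0x21 blk=8 s=0: L1-HIT | VC [4, 2]
  [11] addr=0x21 blk=8 s=0: L1-HIT | VC [4, 2]
  [12] addr=0x22 blk=8 s=0: L1-HIT | VC [4, 2]

OUTCOME = L1-HIT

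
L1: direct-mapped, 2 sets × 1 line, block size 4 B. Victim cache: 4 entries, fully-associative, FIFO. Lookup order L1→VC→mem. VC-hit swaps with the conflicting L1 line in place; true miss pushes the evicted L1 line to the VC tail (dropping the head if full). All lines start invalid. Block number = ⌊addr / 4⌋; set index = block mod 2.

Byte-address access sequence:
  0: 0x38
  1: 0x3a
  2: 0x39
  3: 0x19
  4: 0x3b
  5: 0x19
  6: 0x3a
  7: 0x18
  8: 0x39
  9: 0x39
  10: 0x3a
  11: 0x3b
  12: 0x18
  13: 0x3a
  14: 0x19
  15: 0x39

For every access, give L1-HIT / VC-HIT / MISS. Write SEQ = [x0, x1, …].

0: 0x38 (blk 14, set 0) → MISS  vc=[]
1: 0x3a (blk 14, set 0) → L1-HIT  vc=[]
2: 0x39 (blk 14, set 0) → L1-HIT  vc=[]
3: 0x19 (blk 6, set 0) → MISS  vc=[14]
4: 0x3b (blk 14, set 0) → VC-HIT  vc=[6]
5: 0x19 (blk 6, set 0) → VC-HIT  vc=[14]
6: 0x3a (blk 14, set 0) → VC-HIT  vc=[6]
7: 0x18 (blk 6, set 0) → VC-HIT  vc=[14]
8: 0x39 (blk 14, set 0) → VC-HIT  vc=[6]
9: 0x39 (blk 14, set 0) → L1-HIT  vc=[6]
10: 0x3a (blk 14, set 0) → L1-HIT  vc=[6]
11: 0x3b (blk 14, set 0) → L1-HIT  vc=[6]
12: 0x18 (blk 6, set 0) → VC-HIT  vc=[14]
13: 0x3a (blk 14, set 0) → VC-HIT  vc=[6]
14: 0x19 (blk 6, set 0) → VC-HIT  vc=[14]
15: 0x39 (blk 14, set 0) → VC-HIT  vc=[6]

SEQ = [MISS, L1-HIT, L1-HIT, MISS, VC-HIT, VC-HIT, VC-HIT, VC-HIT, VC-HIT, L1-HIT, L1-HIT, L1-HIT, VC-HIT, VC-HIT, VC-HIT, VC-HIT]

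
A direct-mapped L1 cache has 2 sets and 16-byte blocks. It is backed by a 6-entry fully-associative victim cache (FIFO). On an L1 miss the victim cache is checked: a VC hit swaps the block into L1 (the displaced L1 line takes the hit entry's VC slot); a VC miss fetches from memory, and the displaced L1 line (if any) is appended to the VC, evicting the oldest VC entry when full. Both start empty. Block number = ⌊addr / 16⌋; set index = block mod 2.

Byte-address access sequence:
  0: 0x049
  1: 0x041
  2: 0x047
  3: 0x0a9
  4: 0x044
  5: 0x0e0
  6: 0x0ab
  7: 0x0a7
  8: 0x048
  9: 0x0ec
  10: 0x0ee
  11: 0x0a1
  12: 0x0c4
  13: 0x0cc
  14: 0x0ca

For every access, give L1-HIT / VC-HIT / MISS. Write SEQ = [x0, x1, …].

#0 0x49→b4/s0 MISS; vc=[]
#1 0x41→b4/s0 L1-HIT; vc=[]
#2 0x47→b4/s0 L1-HIT; vc=[]
#3 0xa9→b10/s0 MISS; vc=[4]
#4 0x44→b4/s0 VC-HIT; vc=[10]
#5 0xe0→b14/s0 MISS; vc=[10,4]
#6 0xab→b10/s0 VC-HIT; vc=[14,4]
#7 0xa7→b10/s0 L1-HIT; vc=[14,4]
#8 0x48→b4/s0 VC-HIT; vc=[14,10]
#9 0xec→b14/s0 VC-HIT; vc=[4,10]
#10 0xee→b14/s0 L1-HIT; vc=[4,10]
#11 0xa1→b10/s0 VC-HIT; vc=[4,14]
#12 0xc4→b12/s0 MISS; vc=[4,14,10]
#13 0xcc→b12/s0 L1-HIT; vc=[4,14,10]
#14 0xca→b12/s0 L1-HIT; vc=[4,14,10]

SEQ = [MISS, L1-HIT, L1-HIT, MISS, VC-HIT, MISS, VC-HIT, L1-HIT, VC-HIT, VC-HIT, L1-HIT, VC-HIT, MISS, L1-HIT, L1-HIT]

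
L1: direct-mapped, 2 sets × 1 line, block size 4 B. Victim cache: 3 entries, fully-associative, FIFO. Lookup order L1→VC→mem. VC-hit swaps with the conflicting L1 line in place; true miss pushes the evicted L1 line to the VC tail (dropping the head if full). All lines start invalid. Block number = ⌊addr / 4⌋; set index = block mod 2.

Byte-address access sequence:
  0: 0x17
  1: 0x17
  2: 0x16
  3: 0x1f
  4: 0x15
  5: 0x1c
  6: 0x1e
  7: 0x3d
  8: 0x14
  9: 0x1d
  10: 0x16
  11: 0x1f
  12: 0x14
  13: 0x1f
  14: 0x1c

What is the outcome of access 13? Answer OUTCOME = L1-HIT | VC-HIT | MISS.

OUTCOME = VC-HIT

  [0] addr=0x17 blk=5 s=1: MISS | VC []
  [1] addr=0x17 blk=5 s=1: L1-HIT | VC []
  [2] addr=0x16 blk=5 s=1: L1-HIT | VC []
  [3] addr=0x1f blk=7 s=1: MISS | VC [5]
  [4] addr=0x15 blk=5 s=1: VC-HIT | VC [7]
  [5] addr=0x1c blk=7 s=1: VC-HIT | VC [5]
  [6] addr=0x1e blk=7 s=1: L1-HIT | VC [5]
  [7] addr=0x3d blk=15 s=1: MISS | VC [5, 7]
  [8] addr=0x14 blk=5 s=1: VC-HIT | VC [15, 7]
  [9] addr=0x1d blk=7 s=1: VC-HIT | VC [15, 5]
  [10] addr=0x16 blk=5 s=1: VC-HIT | VC [15, 7]
  [11] addr=0x1f blk=7 s=1: VC-HIT | VC [15, 5]
  [12] addr=0x14 blk=5 s=1: VC-HIT | VC [15, 7]
  [13] addr=0x1f blk=7 s=1: VC-HIT | VC [15, 5]
  [14] addr=0x1c blk=7 s=1: L1-HIT | VC [15, 5]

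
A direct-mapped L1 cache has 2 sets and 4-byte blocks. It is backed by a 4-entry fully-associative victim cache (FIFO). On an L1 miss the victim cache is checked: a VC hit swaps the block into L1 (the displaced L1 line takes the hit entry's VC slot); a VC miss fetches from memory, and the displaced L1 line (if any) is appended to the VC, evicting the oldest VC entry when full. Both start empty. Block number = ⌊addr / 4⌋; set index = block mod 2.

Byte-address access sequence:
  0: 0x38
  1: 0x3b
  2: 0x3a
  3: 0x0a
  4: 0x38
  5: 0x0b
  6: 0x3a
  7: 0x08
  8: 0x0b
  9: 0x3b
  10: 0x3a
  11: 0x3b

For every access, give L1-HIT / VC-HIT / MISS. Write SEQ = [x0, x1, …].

#0 0x38→b14/s0 MISS; vc=[]
#1 0x3b→b14/s0 L1-HIT; vc=[]
#2 0x3a→b14/s0 L1-HIT; vc=[]
#3 0xa→b2/s0 MISS; vc=[14]
#4 0x38→b14/s0 VC-HIT; vc=[2]
#5 0xb→b2/s0 VC-HIT; vc=[14]
#6 0x3a→b14/s0 VC-HIT; vc=[2]
#7 0x8→b2/s0 VC-HIT; vc=[14]
#8 0xb→b2/s0 L1-HIT; vc=[14]
#9 0x3b→b14/s0 VC-HIT; vc=[2]
#10 0x3a→b14/s0 L1-HIT; vc=[2]
#11 0x3b→b14/s0 L1-HIT; vc=[2]

SEQ = [MISS, L1-HIT, L1-HIT, MISS, VC-HIT, VC-HIT, VC-HIT, VC-HIT, L1-HIT, VC-HIT, L1-HIT, L1-HIT]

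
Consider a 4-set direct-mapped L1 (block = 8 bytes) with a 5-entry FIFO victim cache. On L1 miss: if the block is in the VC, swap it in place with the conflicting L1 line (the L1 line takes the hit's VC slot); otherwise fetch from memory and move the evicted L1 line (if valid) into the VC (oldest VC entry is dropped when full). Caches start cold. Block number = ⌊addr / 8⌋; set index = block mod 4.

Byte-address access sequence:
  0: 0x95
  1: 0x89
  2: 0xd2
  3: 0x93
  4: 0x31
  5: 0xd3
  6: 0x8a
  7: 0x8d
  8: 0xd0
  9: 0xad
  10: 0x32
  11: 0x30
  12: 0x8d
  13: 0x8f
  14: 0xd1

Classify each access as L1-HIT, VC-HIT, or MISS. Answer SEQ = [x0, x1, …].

0: 0x95 (blk 18, set 2) → MISS  vc=[]
1: 0x89 (blk 17, set 1) → MISS  vc=[]
2: 0xd2 (blk 26, set 2) → MISS  vc=[18]
3: 0x93 (blk 18, set 2) → VC-HIT  vc=[26]
4: 0x31 (blk 6, set 2) → MISS  vc=[26, 18]
5: 0xd3 (blk 26, set 2) → VC-HIT  vc=[6, 18]
6: 0x8a (blk 17, set 1) → L1-HIT  vc=[6, 18]
7: 0x8d (blk 17, set 1) → L1-HIT  vc=[6, 18]
8: 0xd0 (blk 26, set 2) → L1-HIT  vc=[6, 18]
9: 0xad (blk 21, set 1) → MISS  vc=[6, 18, 17]
10: 0x32 (blk 6, set 2) → VC-HIT  vc=[26, 18, 17]
11: 0x30 (blk 6, set 2) → L1-HIT  vc=[26, 18, 17]
12: 0x8d (blk 17, set 1) → VC-HIT  vc=[26, 18, 21]
13: 0x8f (blk 17, set 1) → L1-HIT  vc=[26, 18, 21]
14: 0xd1 (blk 26, set 2) → VC-HIT  vc=[6, 18, 21]

SEQ = [MISS, MISS, MISS, VC-HIT, MISS, VC-HIT, L1-HIT, L1-HIT, L1-HIT, MISS, VC-HIT, L1-HIT, VC-HIT, L1-HIT, VC-HIT]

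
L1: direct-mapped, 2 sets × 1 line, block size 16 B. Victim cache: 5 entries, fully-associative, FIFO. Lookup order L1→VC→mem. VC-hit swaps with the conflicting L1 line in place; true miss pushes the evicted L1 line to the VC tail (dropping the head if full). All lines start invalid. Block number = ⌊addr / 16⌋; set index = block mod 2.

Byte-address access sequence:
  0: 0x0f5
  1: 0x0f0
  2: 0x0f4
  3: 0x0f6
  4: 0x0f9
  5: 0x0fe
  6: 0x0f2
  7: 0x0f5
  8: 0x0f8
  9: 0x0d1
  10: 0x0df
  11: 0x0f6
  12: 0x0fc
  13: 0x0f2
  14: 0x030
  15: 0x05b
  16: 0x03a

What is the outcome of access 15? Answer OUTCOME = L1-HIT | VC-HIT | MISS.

0: 0xf5 (blk 15, set 1) → MISS  vc=[]
1: 0xf0 (blk 15, set 1) → L1-HIT  vc=[]
2: 0xf4 (blk 15, set 1) → L1-HIT  vc=[]
3: 0xf6 (blk 15, set 1) → L1-HIT  vc=[]
4: 0xf9 (blk 15, set 1) → L1-HIT  vc=[]
5: 0xfe (blk 15, set 1) → L1-HIT  vc=[]
6: 0xf2 (blk 15, set 1) → L1-HIT  vc=[]
7: 0xf5 (blk 15, set 1) → L1-HIT  vc=[]
8: 0xf8 (blk 15, set 1) → L1-HIT  vc=[]
9: 0xd1 (blk 13, set 1) → MISS  vc=[15]
10: 0xdf (blk 13, set 1) → L1-HIT  vc=[15]
11: 0xf6 (blk 15, set 1) → VC-HIT  vc=[13]
12: 0xfc (blk 15, set 1) → L1-HIT  vc=[13]
13: 0xf2 (blk 15, set 1) → L1-HIT  vc=[13]
14: 0x30 (blk 3, set 1) → MISS  vc=[13, 15]
15: 0x5b (blk 5, set 1) → MISS  vc=[13, 15, 3]
16: 0x3a (blk 3, set 1) → VC-HIT  vc=[13, 15, 5]

OUTCOME = MISS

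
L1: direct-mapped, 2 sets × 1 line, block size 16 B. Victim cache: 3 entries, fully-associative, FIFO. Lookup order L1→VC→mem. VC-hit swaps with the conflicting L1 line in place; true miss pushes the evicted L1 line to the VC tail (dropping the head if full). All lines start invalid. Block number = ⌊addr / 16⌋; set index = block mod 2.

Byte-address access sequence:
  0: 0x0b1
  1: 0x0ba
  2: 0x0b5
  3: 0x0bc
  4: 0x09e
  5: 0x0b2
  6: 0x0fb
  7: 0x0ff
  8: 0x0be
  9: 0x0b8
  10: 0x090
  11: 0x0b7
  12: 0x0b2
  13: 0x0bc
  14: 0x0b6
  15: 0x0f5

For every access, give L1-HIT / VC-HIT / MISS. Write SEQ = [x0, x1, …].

  [0] addr=0xb1 blk=11 s=1: MISS | VC []
  [1] addr=0xba blk=11 s=1: L1-HIT | VC []
  [2] addr=0xb5 blk=11 s=1: L1-HIT | VC []
  [3] addr=0xbc blk=11 s=1: L1-HIT | VC []
  [4] addr=0x9e blk=9 s=1: MISS | VC [11]
  [5] addr=0xb2 blk=11 s=1: VC-HIT | VC [9]
  [6] addr=0xfb blk=15 s=1: MISS | VC [9, 11]
  [7] addr=0xff blk=15 s=1: L1-HIT | VC [9, 11]
  [8] addr=0xbe blk=11 s=1: VC-HIT | VC [9, 15]
  [9] addr=0xb8 blk=11 s=1: L1-HIT | VC [9, 15]
  [10] addr=0x90 blk=9 s=1: VC-HIT | VC [11, 15]
  [11] addr=0xb7 blk=11 s=1: VC-HIT | VC [9, 15]
  [12] addr=0xb2 blk=11 s=1: L1-HIT | VC [9, 15]
  [13] addr=0xbc blk=11 s=1: L1-HIT | VC [9, 15]
  [14] addr=0xb6 blk=11 s=1: L1-HIT | VC [9, 15]
  [15] addr=0xf5 blk=15 s=1: VC-HIT | VC [9, 11]

SEQ = [MISS, L1-HIT, L1-HIT, L1-HIT, MISS, VC-HIT, MISS, L1-HIT, VC-HIT, L1-HIT, VC-HIT, VC-HIT, L1-HIT, L1-HIT, L1-HIT, VC-HIT]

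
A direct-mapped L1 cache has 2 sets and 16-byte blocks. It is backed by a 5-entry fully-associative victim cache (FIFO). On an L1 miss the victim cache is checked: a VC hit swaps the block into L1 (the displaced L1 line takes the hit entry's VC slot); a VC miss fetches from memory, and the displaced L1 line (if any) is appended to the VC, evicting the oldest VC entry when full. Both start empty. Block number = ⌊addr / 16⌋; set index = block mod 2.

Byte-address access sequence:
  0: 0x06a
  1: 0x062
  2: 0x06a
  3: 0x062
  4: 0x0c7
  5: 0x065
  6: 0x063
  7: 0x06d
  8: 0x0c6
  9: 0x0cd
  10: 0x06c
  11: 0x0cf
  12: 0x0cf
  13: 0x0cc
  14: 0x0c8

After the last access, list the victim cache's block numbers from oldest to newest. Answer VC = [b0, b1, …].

  [0] addr=0x6a blk=6 s=0: MISS | VC []
  [1] addr=0x62 blk=6 s=0: L1-HIT | VC []
  [2] addr=0x6a blk=6 s=0: L1-HIT | VC []
  [3] addr=0x62 blk=6 s=0: L1-HIT | VC []
  [4] addr=0xc7 blk=12 s=0: MISS | VC [6]
  [5] addr=0x65 blk=6 s=0: VC-HIT | VC [12]
  [6] addr=0x63 blk=6 s=0: L1-HIT | VC [12]
  [7] addr=0x6d blk=6 s=0: L1-HIT | VC [12]
  [8] addr=0xc6 blk=12 s=0: VC-HIT | VC [6]
  [9] addr=0xcd blk=12 s=0: L1-HIT | VC [6]
  [10] addr=0x6c blk=6 s=0: VC-HIT | VC [12]
  [11] addr=0xcf blk=12 s=0: VC-HIT | VC [6]
  [12] addr=0xcf blk=12 s=0: L1-HIT | VC [6]
  [13] addr=0xcc blk=12 s=0: L1-HIT | VC [6]
  [14] addr=0xc8 blk=12 s=0: L1-HIT | VC [6]

VC = [6]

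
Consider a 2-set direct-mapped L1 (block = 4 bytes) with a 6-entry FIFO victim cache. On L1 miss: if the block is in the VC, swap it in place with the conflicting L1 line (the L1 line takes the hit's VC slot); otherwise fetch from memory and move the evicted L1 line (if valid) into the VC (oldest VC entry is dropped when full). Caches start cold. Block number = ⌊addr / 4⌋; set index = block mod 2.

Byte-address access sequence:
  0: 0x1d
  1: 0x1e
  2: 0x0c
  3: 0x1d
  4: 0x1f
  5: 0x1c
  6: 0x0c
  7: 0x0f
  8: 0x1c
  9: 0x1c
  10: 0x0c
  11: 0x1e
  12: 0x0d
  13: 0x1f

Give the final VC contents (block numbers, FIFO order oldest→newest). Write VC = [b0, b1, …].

VC = [3]

#0 0x1d→b7/s1 MISS; vc=[]
#1 0x1e→b7/s1 L1-HIT; vc=[]
#2 0xc→b3/s1 MISS; vc=[7]
#3 0x1d→b7/s1 VC-HIT; vc=[3]
#4 0x1f→b7/s1 L1-HIT; vc=[3]
#5 0x1c→b7/s1 L1-HIT; vc=[3]
#6 0xc→b3/s1 VC-HIT; vc=[7]
#7 0xf→b3/s1 L1-HIT; vc=[7]
#8 0x1c→b7/s1 VC-HIT; vc=[3]
#9 0x1c→b7/s1 L1-HIT; vc=[3]
#10 0xc→b3/s1 VC-HIT; vc=[7]
#11 0x1e→b7/s1 VC-HIT; vc=[3]
#12 0xd→b3/s1 VC-HIT; vc=[7]
#13 0x1f→b7/s1 VC-HIT; vc=[3]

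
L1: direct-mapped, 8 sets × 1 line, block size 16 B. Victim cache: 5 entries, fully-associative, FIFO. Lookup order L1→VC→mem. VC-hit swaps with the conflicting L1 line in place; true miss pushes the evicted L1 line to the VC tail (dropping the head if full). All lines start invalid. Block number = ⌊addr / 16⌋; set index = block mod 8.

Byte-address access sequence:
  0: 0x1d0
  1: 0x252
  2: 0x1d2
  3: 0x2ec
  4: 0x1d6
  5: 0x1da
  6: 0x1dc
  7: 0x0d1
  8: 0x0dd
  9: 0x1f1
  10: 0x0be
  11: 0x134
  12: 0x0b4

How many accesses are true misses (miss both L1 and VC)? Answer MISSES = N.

MISSES = 7

0: 0x1d0 (blk 29, set 5) → MISS  vc=[]
1: 0x252 (blk 37, set 5) → MISS  vc=[29]
2: 0x1d2 (blk 29, set 5) → VC-HIT  vc=[37]
3: 0x2ec (blk 46, set 6) → MISS  vc=[37]
4: 0x1d6 (blk 29, set 5) → L1-HIT  vc=[37]
5: 0x1da (blk 29, set 5) → L1-HIT  vc=[37]
6: 0x1dc (blk 29, set 5) → L1-HIT  vc=[37]
7: 0xd1 (blk 13, set 5) → MISS  vc=[37, 29]
8: 0xdd (blk 13, set 5) → L1-HIT  vc=[37, 29]
9: 0x1f1 (blk 31, set 7) → MISS  vc=[37, 29]
10: 0xbe (blk 11, set 3) → MISS  vc=[37, 29]
11: 0x134 (blk 19, set 3) → MISS  vc=[37, 29, 11]
12: 0xb4 (blk 11, set 3) → VC-HIT  vc=[37, 29, 19]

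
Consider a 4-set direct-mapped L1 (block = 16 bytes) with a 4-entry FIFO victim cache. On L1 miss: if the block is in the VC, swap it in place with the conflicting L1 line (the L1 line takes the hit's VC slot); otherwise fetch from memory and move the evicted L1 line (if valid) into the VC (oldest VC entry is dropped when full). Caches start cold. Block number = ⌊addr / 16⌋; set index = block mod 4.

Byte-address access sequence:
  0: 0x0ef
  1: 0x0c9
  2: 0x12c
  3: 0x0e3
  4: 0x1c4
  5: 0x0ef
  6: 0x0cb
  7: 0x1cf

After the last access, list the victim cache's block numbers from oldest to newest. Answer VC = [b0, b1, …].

#0 0xef→b14/s2 MISS; vc=[]
#1 0xc9→b12/s0 MISS; vc=[]
#2 0x12c→b18/s2 MISS; vc=[14]
#3 0xe3→b14/s2 VC-HIT; vc=[18]
#4 0x1c4→b28/s0 MISS; vc=[18,12]
#5 0xef→b14/s2 L1-HIT; vc=[18,12]
#6 0xcb→b12/s0 VC-HIT; vc=[18,28]
#7 0x1cf→b28/s0 VC-HIT; vc=[18,12]

VC = [18, 12]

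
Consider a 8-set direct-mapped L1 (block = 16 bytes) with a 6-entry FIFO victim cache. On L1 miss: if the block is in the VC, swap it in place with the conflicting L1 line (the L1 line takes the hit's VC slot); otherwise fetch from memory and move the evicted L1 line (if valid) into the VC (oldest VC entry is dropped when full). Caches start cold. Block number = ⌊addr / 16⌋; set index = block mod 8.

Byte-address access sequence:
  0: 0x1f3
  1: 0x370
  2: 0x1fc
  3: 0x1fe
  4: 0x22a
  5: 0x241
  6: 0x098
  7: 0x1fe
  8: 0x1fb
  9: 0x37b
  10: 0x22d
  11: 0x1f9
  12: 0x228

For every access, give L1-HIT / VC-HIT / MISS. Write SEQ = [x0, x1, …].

  [0] addr=0x1f3 blk=31 s=7: MISS | VC []
  [1] addr=0x370 blk=55 s=7: MISS | VC [31]
  [2] addr=0x1fc blk=31 s=7: VC-HIT | VC [55]
  [3] addr=0x1fe blk=31 s=7: L1-HIT | VC [55]
  [4] addr=0x22a blk=34 s=2: MISS | VC [55]
  [5] addr=0x241 blk=36 s=4: MISS | VC [55]
  [6] addr=0x98 blk=9 s=1: MISS | VC [55]
  [7] addr=0x1fe blk=31 s=7: L1-HIT | VC [55]
  [8] addr=0x1fb blk=31 s=7: L1-HIT | VC [55]
  [9] addr=0x37b blk=55 s=7: VC-HIT | VC [31]
  [10] addr=0x22d blk=34 s=2: L1-HIT | VC [31]
  [11] addr=0x1f9 blk=31 s=7: VC-HIT | VC [55]
  [12] addr=0x228 blk=34 s=2: L1-HIT | VC [55]

SEQ = [MISS, MISS, VC-HIT, L1-HIT, MISS, MISS, MISS, L1-HIT, L1-HIT, VC-HIT, L1-HIT, VC-HIT, L1-HIT]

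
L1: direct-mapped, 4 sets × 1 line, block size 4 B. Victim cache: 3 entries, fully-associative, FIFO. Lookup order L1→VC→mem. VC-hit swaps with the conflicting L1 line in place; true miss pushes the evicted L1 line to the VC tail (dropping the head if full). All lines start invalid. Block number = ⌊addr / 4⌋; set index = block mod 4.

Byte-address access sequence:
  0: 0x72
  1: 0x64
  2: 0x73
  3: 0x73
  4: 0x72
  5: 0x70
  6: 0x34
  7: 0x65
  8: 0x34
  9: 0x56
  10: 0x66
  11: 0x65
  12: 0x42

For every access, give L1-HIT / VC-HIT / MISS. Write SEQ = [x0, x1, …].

SEQ = [MISS, MISS, L1-HIT, L1-HIT, L1-HIT, L1-HIT, MISS, VC-HIT, VC-HIT, MISS, VC-HIT, L1-HIT, MISS]

  [0] addr=0x72 blk=28 s=0: MISS | VC []
  [1] addr=0x64 blk=25 s=1: MISS | VC []
  [2] addr=0x73 blk=28 s=0: L1-HIT | VC []
  [3] addr=0x73 blk=28 s=0: L1-HIT | VC []
  [4] addr=0x72 blk=28 s=0: L1-HIT | VC []
  [5] addr=0x70 blk=28 s=0: L1-HIT | VC []
  [6] addr=0x34 blk=13 s=1: MISS | VC [25]
  [7] addr=0x65 blk=25 s=1: VC-HIT | VC [13]
  [8] addr=0x34 blk=13 s=1: VC-HIT | VC [25]
  [9] addr=0x56 blk=21 s=1: MISS | VC [25, 13]
  [10] addr=0x66 blk=25 s=1: VC-HIT | VC [21, 13]
  [11] addr=0x65 blk=25 s=1: L1-HIT | VC [21, 13]
  [12] addr=0x42 blk=16 s=0: MISS | VC [21, 13, 28]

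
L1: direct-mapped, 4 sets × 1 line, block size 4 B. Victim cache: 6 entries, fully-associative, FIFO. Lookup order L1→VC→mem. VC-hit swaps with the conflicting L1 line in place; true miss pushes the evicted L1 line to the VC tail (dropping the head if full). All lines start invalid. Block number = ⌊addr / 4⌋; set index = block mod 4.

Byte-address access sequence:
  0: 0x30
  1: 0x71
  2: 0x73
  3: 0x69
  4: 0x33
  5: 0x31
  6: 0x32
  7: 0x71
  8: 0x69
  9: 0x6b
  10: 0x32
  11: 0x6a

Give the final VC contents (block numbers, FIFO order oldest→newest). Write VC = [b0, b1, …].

VC = [28]

0: 0x30 (blk 12, set 0) → MISS  vc=[]
1: 0x71 (blk 28, set 0) → MISS  vc=[12]
2: 0x73 (blk 28, set 0) → L1-HIT  vc=[12]
3: 0x69 (blk 26, set 2) → MISS  vc=[12]
4: 0x33 (blk 12, set 0) → VC-HIT  vc=[28]
5: 0x31 (blk 12, set 0) → L1-HIT  vc=[28]
6: 0x32 (blk 12, set 0) → L1-HIT  vc=[28]
7: 0x71 (blk 28, set 0) → VC-HIT  vc=[12]
8: 0x69 (blk 26, set 2) → L1-HIT  vc=[12]
9: 0x6b (blk 26, set 2) → L1-HIT  vc=[12]
10: 0x32 (blk 12, set 0) → VC-HIT  vc=[28]
11: 0x6a (blk 26, set 2) → L1-HIT  vc=[28]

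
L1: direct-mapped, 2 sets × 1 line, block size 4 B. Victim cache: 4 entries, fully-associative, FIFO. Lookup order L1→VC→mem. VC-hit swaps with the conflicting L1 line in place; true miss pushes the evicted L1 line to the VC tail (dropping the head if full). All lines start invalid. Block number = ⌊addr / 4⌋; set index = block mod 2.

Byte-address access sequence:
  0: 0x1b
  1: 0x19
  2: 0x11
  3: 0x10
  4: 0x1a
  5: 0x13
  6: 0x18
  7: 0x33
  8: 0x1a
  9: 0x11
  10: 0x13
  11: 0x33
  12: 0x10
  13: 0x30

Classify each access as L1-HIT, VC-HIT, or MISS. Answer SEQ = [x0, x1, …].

SEQ = [MISS, L1-HIT, MISS, L1-HIT, VC-HIT, VC-HIT, VC-HIT, MISS, VC-HIT, VC-HIT, L1-HIT, VC-HIT, VC-HIT, VC-HIT]

0: 0x1b (blk 6, set 0) → MISS  vc=[]
1: 0x19 (blk 6, set 0) → L1-HIT  vc=[]
2: 0x11 (blk 4, set 0) → MISS  vc=[6]
3: 0x10 (blk 4, set 0) → L1-HIT  vc=[6]
4: 0x1a (blk 6, set 0) → VC-HIT  vc=[4]
5: 0x13 (blk 4, set 0) → VC-HIT  vc=[6]
6: 0x18 (blk 6, set 0) → VC-HIT  vc=[4]
7: 0x33 (blk 12, set 0) → MISS  vc=[4, 6]
8: 0x1a (blk 6, set 0) → VC-HIT  vc=[4, 12]
9: 0x11 (blk 4, set 0) → VC-HIT  vc=[6, 12]
10: 0x13 (blk 4, set 0) → L1-HIT  vc=[6, 12]
11: 0x33 (blk 12, set 0) → VC-HIT  vc=[6, 4]
12: 0x10 (blk 4, set 0) → VC-HIT  vc=[6, 12]
13: 0x30 (blk 12, set 0) → VC-HIT  vc=[6, 4]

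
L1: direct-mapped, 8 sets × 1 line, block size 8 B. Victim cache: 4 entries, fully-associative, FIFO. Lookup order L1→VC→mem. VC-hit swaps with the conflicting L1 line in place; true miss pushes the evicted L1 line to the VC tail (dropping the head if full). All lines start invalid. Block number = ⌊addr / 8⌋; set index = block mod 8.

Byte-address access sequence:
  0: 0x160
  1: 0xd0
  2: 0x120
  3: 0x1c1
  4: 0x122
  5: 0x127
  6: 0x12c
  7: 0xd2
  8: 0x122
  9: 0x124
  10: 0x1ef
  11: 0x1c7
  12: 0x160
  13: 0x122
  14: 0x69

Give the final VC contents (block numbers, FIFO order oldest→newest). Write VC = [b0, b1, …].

VC = [44, 37, 61]

  [0] addr=0x160 blk=44 s=4: MISS | VC []
  [1] addr=0xd0 blk=26 s=2: MISS | VC []
  [2] addr=0x120 blk=36 s=4: MISS | VC [44]
  [3] addr=0x1c1 blk=56 s=0: MISS | VC [44]
  [4] addr=0x122 blk=36 s=4: L1-HIT | VC [44]
  [5] addr=0x127 blk=36 s=4: L1-HIT | VC [44]
  [6] addr=0x12c blk=37 s=5: MISS | VC [44]
  [7] addr=0xd2 blk=26 s=2: L1-HIT | VC [44]
  [8] addr=0x122 blk=36 s=4: L1-HIT | VC [44]
  [9] addr=0x124 blk=36 s=4: L1-HIT | VC [44]
  [10] addr=0x1ef blk=61 s=5: MISS | VC [44, 37]
  [11] addr=0x1c7 blk=56 s=0: L1-HIT | VC [44, 37]
  [12] addr=0x160 blk=44 s=4: VC-HIT | VC [36, 37]
  [13] addr=0x122 blk=36 s=4: VC-HIT | VC [44, 37]
  [14] addr=0x69 blk=13 s=5: MISS | VC [44, 37, 61]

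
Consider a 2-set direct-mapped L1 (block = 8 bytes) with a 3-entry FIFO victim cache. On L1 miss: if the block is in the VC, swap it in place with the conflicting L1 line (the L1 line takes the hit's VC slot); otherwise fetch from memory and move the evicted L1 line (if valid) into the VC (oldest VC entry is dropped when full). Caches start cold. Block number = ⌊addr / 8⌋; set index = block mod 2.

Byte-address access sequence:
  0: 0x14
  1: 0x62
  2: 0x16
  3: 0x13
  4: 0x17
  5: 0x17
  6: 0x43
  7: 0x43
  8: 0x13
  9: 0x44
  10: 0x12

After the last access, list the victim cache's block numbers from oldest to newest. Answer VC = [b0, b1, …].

VC = [12, 8]

  [0] addr=0x14 blk=2 s=0: MISS | VC []
  [1] addr=0x62 blk=12 s=0: MISS | VC [2]
  [2] addr=0x16 blk=2 s=0: VC-HIT | VC [12]
  [3] addr=0x13 blk=2 s=0: L1-HIT | VC [12]
  [4] addr=0x17 blk=2 s=0: L1-HIT | VC [12]
  [5] addr=0x17 blk=2 s=0: L1-HIT | VC [12]
  [6] addr=0x43 blk=8 s=0: MISS | VC [12, 2]
  [7] addr=0x43 blk=8 s=0: L1-HIT | VC [12, 2]
  [8] addr=0x13 blk=2 s=0: VC-HIT | VC [12, 8]
  [9] addr=0x44 blk=8 s=0: VC-HIT | VC [12, 2]
  [10] addr=0x12 blk=2 s=0: VC-HIT | VC [12, 8]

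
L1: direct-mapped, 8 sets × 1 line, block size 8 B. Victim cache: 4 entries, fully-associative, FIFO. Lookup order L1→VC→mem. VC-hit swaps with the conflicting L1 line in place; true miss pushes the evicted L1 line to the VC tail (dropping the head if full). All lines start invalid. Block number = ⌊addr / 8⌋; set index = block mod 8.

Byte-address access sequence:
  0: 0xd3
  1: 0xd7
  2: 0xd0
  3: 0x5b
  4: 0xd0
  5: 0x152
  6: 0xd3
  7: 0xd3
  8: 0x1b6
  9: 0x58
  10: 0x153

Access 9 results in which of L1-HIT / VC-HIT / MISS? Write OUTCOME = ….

OUTCOME = L1-HIT

  [0] addr=0xd3 blk=26 s=2: MISS | VC []
  [1] addr=0xd7 blk=26 s=2: L1-HIT | VC []
  [2] addr=0xd0 blk=26 s=2: L1-HIT | VC []
  [3] addr=0x5b blk=11 s=3: MISS | VC []
  [4] addr=0xd0 blk=26 s=2: L1-HIT | VC []
  [5] addr=0x152 blk=42 s=2: MISS | VC [26]
  [6] addr=0xd3 blk=26 s=2: VC-HIT | VC [42]
  [7] addr=0xd3 blk=26 s=2: L1-HIT | VC [42]
  [8] addr=0x1b6 blk=54 s=6: MISS | VC [42]
  [9] addr=0x58 blk=11 s=3: L1-HIT | VC [42]
  [10] addr=0x153 blk=42 s=2: VC-HIT | VC [26]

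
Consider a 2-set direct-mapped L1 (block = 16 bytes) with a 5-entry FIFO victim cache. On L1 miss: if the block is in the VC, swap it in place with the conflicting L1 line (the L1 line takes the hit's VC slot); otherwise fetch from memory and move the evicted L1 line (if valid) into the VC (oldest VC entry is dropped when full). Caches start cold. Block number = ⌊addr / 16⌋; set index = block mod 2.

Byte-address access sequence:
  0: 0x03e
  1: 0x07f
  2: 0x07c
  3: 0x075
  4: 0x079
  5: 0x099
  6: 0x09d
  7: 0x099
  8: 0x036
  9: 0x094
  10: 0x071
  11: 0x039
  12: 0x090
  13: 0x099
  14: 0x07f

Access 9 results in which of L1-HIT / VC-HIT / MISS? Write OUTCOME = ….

0: 0x3e (blk 3, set 1) → MISS  vc=[]
1: 0x7f (blk 7, set 1) → MISS  vc=[3]
2: 0x7c (blk 7, set 1) → L1-HIT  vc=[3]
3: 0x75 (blk 7, set 1) → L1-HIT  vc=[3]
4: 0x79 (blk 7, set 1) → L1-HIT  vc=[3]
5: 0x99 (blk 9, set 1) → MISS  vc=[3, 7]
6: 0x9d (blk 9, set 1) → L1-HIT  vc=[3, 7]
7: 0x99 (blk 9, set 1) → L1-HIT  vc=[3, 7]
8: 0x36 (blk 3, set 1) → VC-HIT  vc=[9, 7]
9: 0x94 (blk 9, set 1) → VC-HIT  vc=[3, 7]
10: 0x71 (blk 7, set 1) → VC-HIT  vc=[3, 9]
11: 0x39 (blk 3, set 1) → VC-HIT  vc=[7, 9]
12: 0x90 (blk 9, set 1) → VC-HIT  vc=[7, 3]
13: 0x99 (blk 9, set 1) → L1-HIT  vc=[7, 3]
14: 0x7f (blk 7, set 1) → VC-HIT  vc=[9, 3]

OUTCOME = VC-HIT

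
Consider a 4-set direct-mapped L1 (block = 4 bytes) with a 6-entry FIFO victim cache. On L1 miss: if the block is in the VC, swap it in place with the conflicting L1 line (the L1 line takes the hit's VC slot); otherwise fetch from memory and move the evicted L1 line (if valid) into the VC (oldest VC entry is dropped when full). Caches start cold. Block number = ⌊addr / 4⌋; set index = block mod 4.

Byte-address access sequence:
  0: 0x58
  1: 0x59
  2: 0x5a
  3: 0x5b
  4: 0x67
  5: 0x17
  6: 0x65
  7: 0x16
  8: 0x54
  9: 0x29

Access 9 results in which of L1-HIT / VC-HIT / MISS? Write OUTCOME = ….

OUTCOME = MISS

#0 0x58→b22/s2 MISS; vc=[]
#1 0x59→b22/s2 L1-HIT; vc=[]
#2 0x5a→b22/s2 L1-HIT; vc=[]
#3 0x5b→b22/s2 L1-HIT; vc=[]
#4 0x67→b25/s1 MISS; vc=[]
#5 0x17→b5/s1 MISS; vc=[25]
#6 0x65→b25/s1 VC-HIT; vc=[5]
#7 0x16→b5/s1 VC-HIT; vc=[25]
#8 0x54→b21/s1 MISS; vc=[25,5]
#9 0x29→b10/s2 MISS; vc=[25,5,22]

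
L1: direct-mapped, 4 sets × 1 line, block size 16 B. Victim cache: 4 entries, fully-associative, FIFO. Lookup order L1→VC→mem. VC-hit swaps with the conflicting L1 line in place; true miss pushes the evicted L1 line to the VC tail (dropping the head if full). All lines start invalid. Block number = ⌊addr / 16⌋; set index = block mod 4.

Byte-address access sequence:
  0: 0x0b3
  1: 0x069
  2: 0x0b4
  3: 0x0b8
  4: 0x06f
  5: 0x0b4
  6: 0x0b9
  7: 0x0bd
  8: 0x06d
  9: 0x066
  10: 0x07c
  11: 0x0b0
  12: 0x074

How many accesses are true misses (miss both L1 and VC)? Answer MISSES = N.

  [0] addr=0xb3 blk=11 s=3: MISS | VC []
  [1] addr=0x69 blk=6 s=2: MISS | VC []
  [2] addr=0xb4 blk=11 s=3: L1-HIT | VC []
  [3] addr=0xb8 blk=11 s=3: L1-HIT | VC []
  [4] addr=0x6f blk=6 s=2: L1-HIT | VC []
  [5] addr=0xb4 blk=11 s=3: L1-HIT | VC []
  [6] addr=0xb9 blk=11 s=3: L1-HIT | VC []
  [7] addr=0xbd blk=11 s=3: L1-HIT | VC []
  [8] addr=0x6d blk=6 s=2: L1-HIT | VC []
  [9] addr=0x66 blk=6 s=2: L1-HIT | VC []
  [10] addr=0x7c blk=7 s=3: MISS | VC [11]
  [11] addr=0xb0 blk=11 s=3: VC-HIT | VC [7]
  [12] addr=0x74 blk=7 s=3: VC-HIT | VC [11]

MISSES = 3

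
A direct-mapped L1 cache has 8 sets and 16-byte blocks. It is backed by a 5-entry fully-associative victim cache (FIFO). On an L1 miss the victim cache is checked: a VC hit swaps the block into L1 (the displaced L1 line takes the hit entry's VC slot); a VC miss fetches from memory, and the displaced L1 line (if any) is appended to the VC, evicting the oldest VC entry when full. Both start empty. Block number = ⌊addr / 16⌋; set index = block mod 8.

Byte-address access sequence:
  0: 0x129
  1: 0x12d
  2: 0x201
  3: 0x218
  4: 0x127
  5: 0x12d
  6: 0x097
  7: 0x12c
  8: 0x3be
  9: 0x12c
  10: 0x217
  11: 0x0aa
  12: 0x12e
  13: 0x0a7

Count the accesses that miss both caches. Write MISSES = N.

0: 0x129 (blk 18, set 2) → MISS  vc=[]
1: 0x12d (blk 18, set 2) → L1-HIT  vc=[]
2: 0x201 (blk 32, set 0) → MISS  vc=[]
3: 0x218 (blk 33, set 1) → MISS  vc=[]
4: 0x127 (blk 18, set 2) → L1-HIT  vc=[]
5: 0x12d (blk 18, set 2) → L1-HIT  vc=[]
6: 0x97 (blk 9, set 1) → MISS  vc=[33]
7: 0x12c (blk 18, set 2) → L1-HIT  vc=[33]
8: 0x3be (blk 59, set 3) → MISS  vc=[33]
9: 0x12c (blk 18, set 2) → L1-HIT  vc=[33]
10: 0x217 (blk 33, set 1) → VC-HIT  vc=[9]
11: 0xaa (blk 10, set 2) → MISS  vc=[9, 18]
12: 0x12e (blk 18, set 2) → VC-HIT  vc=[9, 10]
13: 0xa7 (blk 10, set 2) → VC-HIT  vc=[9, 18]

MISSES = 6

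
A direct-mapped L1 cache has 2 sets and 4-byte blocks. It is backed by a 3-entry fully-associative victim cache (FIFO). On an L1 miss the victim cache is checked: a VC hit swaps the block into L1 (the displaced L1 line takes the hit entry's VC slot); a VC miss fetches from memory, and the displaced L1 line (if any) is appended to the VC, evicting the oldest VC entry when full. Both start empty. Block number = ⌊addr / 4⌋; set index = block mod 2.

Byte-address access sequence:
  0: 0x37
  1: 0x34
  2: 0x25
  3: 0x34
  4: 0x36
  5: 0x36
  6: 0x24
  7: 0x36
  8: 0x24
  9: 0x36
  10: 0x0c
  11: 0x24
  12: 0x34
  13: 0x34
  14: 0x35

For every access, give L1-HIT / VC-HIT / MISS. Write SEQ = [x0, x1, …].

  [0] addr=0x37 blk=13 s=1: MISS | VC []
  [1] addr=0x34 blk=13 s=1: L1-HIT | VC []
  [2] addr=0x25 blk=9 s=1: MISS | VC [13]
  [3] addr=0x34 blk=13 s=1: VC-HIT | VC [9]
  [4] addr=0x36 blk=13 s=1: L1-HIT | VC [9]
  [5] addr=0x36 blk=13 s=1: L1-HIT | VC [9]
  [6] addr=0x24 blk=9 s=1: VC-HIT | VC [13]
  [7] addr=0x36 blk=13 s=1: VC-HIT | VC [9]
  [8] addr=0x24 blk=9 s=1: VC-HIT | VC [13]
  [9] addr=0x36 blk=13 s=1: VC-HIT | VC [9]
  [10] addr=0xc blk=3 s=1: MISS | VC [9, 13]
  [11] addr=0x24 blk=9 s=1: VC-HIT | VC [3, 13]
  [12] addr=0x34 blk=13 s=1: VC-HIT | VC [3, 9]
  [13] addr=0x34 blk=13 s=1: L1-HIT | VC [3, 9]
  [14] addr=0x35 blk=13 s=1: L1-HIT | VC [3, 9]

SEQ = [MISS, L1-HIT, MISS, VC-HIT, L1-HIT, L1-HIT, VC-HIT, VC-HIT, VC-HIT, VC-HIT, MISS, VC-HIT, VC-HIT, L1-HIT, L1-HIT]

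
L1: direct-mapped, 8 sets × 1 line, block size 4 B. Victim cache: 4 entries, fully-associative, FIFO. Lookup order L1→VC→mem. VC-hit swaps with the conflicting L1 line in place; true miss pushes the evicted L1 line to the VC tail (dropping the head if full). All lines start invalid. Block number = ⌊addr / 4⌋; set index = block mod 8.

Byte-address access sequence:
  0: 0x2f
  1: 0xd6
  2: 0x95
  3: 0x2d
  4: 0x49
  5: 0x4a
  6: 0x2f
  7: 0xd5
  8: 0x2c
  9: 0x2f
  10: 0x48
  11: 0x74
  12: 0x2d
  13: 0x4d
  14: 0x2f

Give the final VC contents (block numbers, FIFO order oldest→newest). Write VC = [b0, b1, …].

#0 0x2f→b11/s3 MISS; vc=[]
#1 0xd6→b53/s5 MISS; vc=[]
#2 0x95→b37/s5 MISS; vc=[53]
#3 0x2d→b11/s3 L1-HIT; vc=[53]
#4 0x49→b18/s2 MISS; vc=[53]
#5 0x4a→b18/s2 L1-HIT; vc=[53]
#6 0x2f→b11/s3 L1-HIT; vc=[53]
#7 0xd5→b53/s5 VC-HIT; vc=[37]
#8 0x2c→b11/s3 L1-HIT; vc=[37]
#9 0x2f→b11/s3 L1-HIT; vc=[37]
#10 0x48→b18/s2 L1-HIT; vc=[37]
#11 0x74→b29/s5 MISS; vc=[37,53]
#12 0x2d→b11/s3 L1-HIT; vc=[37,53]
#13 0x4d→b19/s3 MISS; vc=[37,53,11]
#14 0x2f→b11/s3 VC-HIT; vc=[37,53,19]

VC = [37, 53, 19]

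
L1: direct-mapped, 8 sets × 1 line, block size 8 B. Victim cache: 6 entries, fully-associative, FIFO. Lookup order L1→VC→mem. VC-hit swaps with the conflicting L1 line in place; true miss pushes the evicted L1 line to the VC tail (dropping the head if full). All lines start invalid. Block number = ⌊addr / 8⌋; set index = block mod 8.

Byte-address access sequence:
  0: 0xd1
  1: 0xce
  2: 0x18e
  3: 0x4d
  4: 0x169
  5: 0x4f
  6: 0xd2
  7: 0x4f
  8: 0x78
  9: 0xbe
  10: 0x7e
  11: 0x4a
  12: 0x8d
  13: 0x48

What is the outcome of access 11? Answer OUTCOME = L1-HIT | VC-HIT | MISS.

  [0] addr=0xd1 blk=26 s=2: MISS | VC []
  [1] addr=0xce blk=25 s=1: MISS | VC []
  [2] addr=0x18e blk=49 s=1: MISS | VC [25]
  [3] addr=0x4d blk=9 s=1: MISS | VC [25, 49]
  [4] addr=0x169 blk=45 s=5: MISS | VC [25, 49]
  [5] addr=0x4f blk=9 s=1: L1-HIT | VC [25, 49]
  [6] addr=0xd2 blk=26 s=2: L1-HIT | VC [25, 49]
  [7] addr=0x4f blk=9 s=1: L1-HIT | VC [25, 49]
  [8] addr=0x78 blk=15 s=7: MISS | VC [25, 49]
  [9] addr=0xbe blk=23 s=7: MISS | VC [25, 49, 15]
  [10] addr=0x7e blk=15 s=7: VC-HIT | VC [25, 49, 23]
  [11] addr=0x4a blk=9 s=1: L1-HIT | VC [25, 49, 23]
  [12] addr=0x8d blk=17 s=1: MISS | VC [25, 49, 23, 9]
  [13] addr=0x48 blk=9 s=1: VC-HIT | VC [25, 49, 23, 17]

OUTCOME = L1-HIT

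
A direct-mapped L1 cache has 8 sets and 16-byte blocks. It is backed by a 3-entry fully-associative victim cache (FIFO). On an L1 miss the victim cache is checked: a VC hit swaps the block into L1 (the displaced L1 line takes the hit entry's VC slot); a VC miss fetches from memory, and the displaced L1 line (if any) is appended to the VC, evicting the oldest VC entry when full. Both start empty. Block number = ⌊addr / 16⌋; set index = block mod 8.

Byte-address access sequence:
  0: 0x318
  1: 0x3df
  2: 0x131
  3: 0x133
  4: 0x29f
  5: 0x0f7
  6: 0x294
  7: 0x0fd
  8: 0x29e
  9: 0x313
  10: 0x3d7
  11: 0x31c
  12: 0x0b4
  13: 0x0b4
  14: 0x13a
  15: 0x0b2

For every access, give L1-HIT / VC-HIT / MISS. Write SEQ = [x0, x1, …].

#0 0x318→b49/s1 MISS; vc=[]
#1 0x3df→b61/s5 MISS; vc=[]
#2 0x131→b19/s3 MISS; vc=[]
#3 0x133→b19/s3 L1-HIT; vc=[]
#4 0x29f→b41/s1 MISS; vc=[49]
#5 0xf7→b15/s7 MISS; vc=[49]
#6 0x294→b41/s1 L1-HIT; vc=[49]
#7 0xfd→b15/s7 L1-HIT; vc=[49]
#8 0x29e→b41/s1 L1-HIT; vc=[49]
#9 0x313→b49/s1 VC-HIT; vc=[41]
#10 0x3d7→b61/s5 L1-HIT; vc=[41]
#11 0x31c→b49/s1 L1-HIT; vc=[41]
#12 0xb4→b11/s3 MISS; vc=[41,19]
#13 0xb4→b11/s3 L1-HIT; vc=[41,19]
#14 0x13a→b19/s3 VC-HIT; vc=[41,11]
#15 0xb2→b11/s3 VC-HIT; vc=[41,19]

SEQ = [MISS, MISS, MISS, L1-HIT, MISS, MISS, L1-HIT, L1-HIT, L1-HIT, VC-HIT, L1-HIT, L1-HIT, MISS, L1-HIT, VC-HIT, VC-HIT]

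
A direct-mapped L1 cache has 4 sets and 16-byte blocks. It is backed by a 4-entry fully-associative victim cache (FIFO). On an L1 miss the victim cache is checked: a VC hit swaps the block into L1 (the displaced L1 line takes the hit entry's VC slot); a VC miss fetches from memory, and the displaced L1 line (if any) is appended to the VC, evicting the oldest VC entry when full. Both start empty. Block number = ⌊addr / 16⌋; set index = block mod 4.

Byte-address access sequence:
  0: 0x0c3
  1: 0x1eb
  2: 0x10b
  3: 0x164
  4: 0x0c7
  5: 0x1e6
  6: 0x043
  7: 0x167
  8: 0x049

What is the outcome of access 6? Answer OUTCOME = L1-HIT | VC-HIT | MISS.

0: 0xc3 (blk 12, set 0) → MISS  vc=[]
1: 0x1eb (blk 30, set 2) → MISS  vc=[]
2: 0x10b (blk 16, set 0) → MISS  vc=[12]
3: 0x164 (blk 22, set 2) → MISS  vc=[12, 30]
4: 0xc7 (blk 12, set 0) → VC-HIT  vc=[16, 30]
5: 0x1e6 (blk 30, set 2) → VC-HIT  vc=[16, 22]
6: 0x43 (blk 4, set 0) → MISS  vc=[16, 22, 12]
7: 0x167 (blk 22, set 2) → VC-HIT  vc=[16, 30, 12]
8: 0x49 (blk 4, set 0) → L1-HIT  vc=[16, 30, 12]

OUTCOME = MISS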